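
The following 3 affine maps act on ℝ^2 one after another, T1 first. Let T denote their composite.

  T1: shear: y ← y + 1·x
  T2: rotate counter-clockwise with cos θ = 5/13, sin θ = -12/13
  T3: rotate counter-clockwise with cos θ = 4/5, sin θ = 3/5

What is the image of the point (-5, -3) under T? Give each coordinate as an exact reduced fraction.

T(p) = (-544/65, -283/65)

T1 shear: y ← y + 1·x: (-5, -3) → (-5, -8)
T2 rotate counter-clockwise with cos θ = 5/13, sin θ = -12/13: (-5, -8) → (-121/13, 20/13)
T3 rotate counter-clockwise with cos θ = 4/5, sin θ = 3/5: (-121/13, 20/13) → (-544/65, -283/65)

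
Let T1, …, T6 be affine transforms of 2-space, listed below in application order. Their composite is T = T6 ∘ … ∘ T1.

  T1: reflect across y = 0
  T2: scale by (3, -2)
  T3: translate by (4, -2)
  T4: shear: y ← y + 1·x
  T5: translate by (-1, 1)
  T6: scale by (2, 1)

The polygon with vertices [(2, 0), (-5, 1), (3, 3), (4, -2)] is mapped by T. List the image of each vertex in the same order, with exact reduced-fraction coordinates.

image vertices: (18, 9), (-24, -10), (24, 18), (30, 11)

T1 reflect across y = 0: (2, 0) → (2, 0); (-5, 1) → (-5, -1); (3, 3) → (3, -3); (4, -2) → (4, 2)
T2 scale by (3, -2): (2, 0) → (6, 0); (-5, -1) → (-15, 2); (3, -3) → (9, 6); (4, 2) → (12, -4)
T3 translate by (4, -2): (6, 0) → (10, -2); (-15, 2) → (-11, 0); (9, 6) → (13, 4); (12, -4) → (16, -6)
T4 shear: y ← y + 1·x: (10, -2) → (10, 8); (-11, 0) → (-11, -11); (13, 4) → (13, 17); (16, -6) → (16, 10)
T5 translate by (-1, 1): (10, 8) → (9, 9); (-11, -11) → (-12, -10); (13, 17) → (12, 18); (16, 10) → (15, 11)
T6 scale by (2, 1): (9, 9) → (18, 9); (-12, -10) → (-24, -10); (12, 18) → (24, 18); (15, 11) → (30, 11)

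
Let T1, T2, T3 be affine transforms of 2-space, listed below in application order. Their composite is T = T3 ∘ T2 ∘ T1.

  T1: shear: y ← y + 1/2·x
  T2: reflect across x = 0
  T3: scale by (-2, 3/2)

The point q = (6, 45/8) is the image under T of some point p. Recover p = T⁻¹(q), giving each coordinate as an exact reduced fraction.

T1 = [1 0 0; 1/2 1 0; 0 0 1]
T2·T1 = [-1 0 0; 1/2 1 0; 0 0 1]
T3·…·T1 = [2 0 0; 3/4 3/2 0; 0 0 1]
det M = 3; M⁻¹ = [1/2 0 0; -1/4 2/3 0; 0 0 1]
M⁻¹ · (6, 45/8)ᵀ = (3, 9/4)ᵀ

p = (3, 9/4)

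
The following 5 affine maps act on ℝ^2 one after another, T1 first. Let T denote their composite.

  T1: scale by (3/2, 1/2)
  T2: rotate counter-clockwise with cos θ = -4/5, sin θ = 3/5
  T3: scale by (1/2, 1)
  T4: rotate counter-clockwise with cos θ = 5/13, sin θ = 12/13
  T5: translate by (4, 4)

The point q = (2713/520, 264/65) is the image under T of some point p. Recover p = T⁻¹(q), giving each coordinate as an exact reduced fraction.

p = (-1, 1/2)

T1 = [3/2 0 0; 0 1/2 0; 0 0 1]
T2·T1 = [-6/5 -3/10 0; 9/10 -2/5 0; 0 0 1]
T3·…·T1 = [-3/5 -3/20 0; 9/10 -2/5 0; 0 0 1]
T4·…·T1 = [-69/65 81/260 0; -27/130 -19/65 0; 0 0 1]
T5·…·T1 = [-69/65 81/260 4; -27/130 -19/65 4; 0 0 1]
det M = 3/8; M⁻¹ = [-152/195 -54/65 1256/195; 36/65 -184/65 592/65; 0 0 1]
M⁻¹ · (2713/520, 264/65)ᵀ = (-1, 1/2)ᵀ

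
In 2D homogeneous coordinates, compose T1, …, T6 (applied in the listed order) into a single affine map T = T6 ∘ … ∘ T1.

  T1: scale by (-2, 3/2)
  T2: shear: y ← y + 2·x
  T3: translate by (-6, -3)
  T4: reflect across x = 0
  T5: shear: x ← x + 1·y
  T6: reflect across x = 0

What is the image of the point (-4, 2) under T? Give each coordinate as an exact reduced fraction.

T1 scale by (-2, 3/2): (-4, 2) → (8, 3)
T2 shear: y ← y + 2·x: (8, 3) → (8, 19)
T3 translate by (-6, -3): (8, 19) → (2, 16)
T4 reflect across x = 0: (2, 16) → (-2, 16)
T5 shear: x ← x + 1·y: (-2, 16) → (14, 16)
T6 reflect across x = 0: (14, 16) → (-14, 16)

T(p) = (-14, 16)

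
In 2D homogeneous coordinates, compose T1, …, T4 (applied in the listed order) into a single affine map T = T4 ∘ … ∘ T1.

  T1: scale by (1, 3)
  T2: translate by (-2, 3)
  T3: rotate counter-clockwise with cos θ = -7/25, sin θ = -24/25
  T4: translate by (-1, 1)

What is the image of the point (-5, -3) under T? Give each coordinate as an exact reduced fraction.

T(p) = (-24/5, 47/5)

T1 scale by (1, 3): (-5, -3) → (-5, -9)
T2 translate by (-2, 3): (-5, -9) → (-7, -6)
T3 rotate counter-clockwise with cos θ = -7/25, sin θ = -24/25: (-7, -6) → (-19/5, 42/5)
T4 translate by (-1, 1): (-19/5, 42/5) → (-24/5, 47/5)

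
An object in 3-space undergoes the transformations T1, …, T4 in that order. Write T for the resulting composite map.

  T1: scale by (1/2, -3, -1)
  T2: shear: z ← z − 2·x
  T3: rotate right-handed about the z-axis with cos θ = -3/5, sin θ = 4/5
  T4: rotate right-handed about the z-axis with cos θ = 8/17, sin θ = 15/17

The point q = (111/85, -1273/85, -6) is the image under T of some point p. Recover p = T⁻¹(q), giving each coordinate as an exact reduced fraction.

T1 = [1/2 0 0 0; 0 -3 0 0; 0 0 -1 0; 0 0 0 1]
T2·T1 = [1/2 0 0 0; 0 -3 0 0; -1 0 -1 0; 0 0 0 1]
T3·…·T1 = [-3/10 12/5 0 0; 2/5 9/5 0 0; -1 0 -1 0; 0 0 0 1]
T4·…·T1 = [-42/85 -39/85 0 0; -13/170 252/85 0 0; -1 0 -1 0; 0 0 0 1]
det M = 3/2; M⁻¹ = [-168/85 -26/85 0 0; -13/255 28/85 0 0; 168/85 26/85 -1 0; 0 0 0 1]
M⁻¹ · (111/85, -1273/85, -6)ᵀ = (2, -5, 4)ᵀ

p = (2, -5, 4)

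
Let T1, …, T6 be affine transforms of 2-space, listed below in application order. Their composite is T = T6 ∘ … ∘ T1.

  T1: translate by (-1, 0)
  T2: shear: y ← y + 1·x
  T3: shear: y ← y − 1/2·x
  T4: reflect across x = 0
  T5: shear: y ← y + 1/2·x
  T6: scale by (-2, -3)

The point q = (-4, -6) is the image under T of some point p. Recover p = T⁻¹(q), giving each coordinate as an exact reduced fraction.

p = (-1, 2)

T1 = [1 0 -1; 0 1 0; 0 0 1]
T2·T1 = [1 0 -1; 1 1 -1; 0 0 1]
T3·…·T1 = [1 0 -1; 1/2 1 -1/2; 0 0 1]
T4·…·T1 = [-1 0 1; 1/2 1 -1/2; 0 0 1]
T5·…·T1 = [-1 0 1; 0 1 0; 0 0 1]
T6·…·T1 = [2 0 -2; 0 -3 0; 0 0 1]
det M = -6; M⁻¹ = [1/2 0 1; 0 -1/3 0; 0 0 1]
M⁻¹ · (-4, -6)ᵀ = (-1, 2)ᵀ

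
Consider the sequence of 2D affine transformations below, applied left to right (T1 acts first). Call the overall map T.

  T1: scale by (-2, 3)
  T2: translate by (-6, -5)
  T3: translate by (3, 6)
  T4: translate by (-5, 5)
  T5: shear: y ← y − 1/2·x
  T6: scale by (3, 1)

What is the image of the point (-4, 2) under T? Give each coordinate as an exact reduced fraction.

T1 scale by (-2, 3): (-4, 2) → (8, 6)
T2 translate by (-6, -5): (8, 6) → (2, 1)
T3 translate by (3, 6): (2, 1) → (5, 7)
T4 translate by (-5, 5): (5, 7) → (0, 12)
T5 shear: y ← y − 1/2·x: (0, 12) → (0, 12)
T6 scale by (3, 1): (0, 12) → (0, 12)

T(p) = (0, 12)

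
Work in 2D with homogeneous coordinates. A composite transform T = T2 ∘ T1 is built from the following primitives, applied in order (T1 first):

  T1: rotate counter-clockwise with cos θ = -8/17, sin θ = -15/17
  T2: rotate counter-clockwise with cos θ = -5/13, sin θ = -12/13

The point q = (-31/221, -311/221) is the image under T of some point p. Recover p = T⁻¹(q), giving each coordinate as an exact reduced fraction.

p = (-1, 1)

T1 = [-8/17 15/17 0; -15/17 -8/17 0; 0 0 1]
T2·T1 = [-140/221 -171/221 0; 171/221 -140/221 0; 0 0 1]
det M = 1; M⁻¹ = [-140/221 171/221 0; -171/221 -140/221 0; 0 0 1]
M⁻¹ · (-31/221, -311/221)ᵀ = (-1, 1)ᵀ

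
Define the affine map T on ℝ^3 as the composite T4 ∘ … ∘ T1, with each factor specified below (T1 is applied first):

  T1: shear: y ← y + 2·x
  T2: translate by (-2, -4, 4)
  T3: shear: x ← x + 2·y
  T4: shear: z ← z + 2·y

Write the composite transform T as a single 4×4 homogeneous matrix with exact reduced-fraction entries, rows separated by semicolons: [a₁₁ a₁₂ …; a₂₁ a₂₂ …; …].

T1 = [1 0 0 0; 2 1 0 0; 0 0 1 0; 0 0 0 1]
T2·T1 = [1 0 0 -2; 2 1 0 -4; 0 0 1 4; 0 0 0 1]
T3·…·T1 = [5 2 0 -10; 2 1 0 -4; 0 0 1 4; 0 0 0 1]
T4·…·T1 = [5 2 0 -10; 2 1 0 -4; 4 2 1 -4; 0 0 0 1]

T = [5 2 0 -10; 2 1 0 -4; 4 2 1 -4; 0 0 0 1]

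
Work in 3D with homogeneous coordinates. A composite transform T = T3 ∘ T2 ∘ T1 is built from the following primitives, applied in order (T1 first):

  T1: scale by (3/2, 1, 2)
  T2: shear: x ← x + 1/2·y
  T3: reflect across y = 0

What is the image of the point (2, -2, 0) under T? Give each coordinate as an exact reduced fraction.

T1 scale by (3/2, 1, 2): (2, -2, 0) → (3, -2, 0)
T2 shear: x ← x + 1/2·y: (3, -2, 0) → (2, -2, 0)
T3 reflect across y = 0: (2, -2, 0) → (2, 2, 0)

T(p) = (2, 2, 0)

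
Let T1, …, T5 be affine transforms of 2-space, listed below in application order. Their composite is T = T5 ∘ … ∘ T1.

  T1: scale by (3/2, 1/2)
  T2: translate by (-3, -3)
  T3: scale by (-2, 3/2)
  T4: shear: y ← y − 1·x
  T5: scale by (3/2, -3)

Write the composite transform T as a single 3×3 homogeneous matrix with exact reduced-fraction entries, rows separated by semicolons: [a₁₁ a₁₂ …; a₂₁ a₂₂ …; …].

T1 = [3/2 0 0; 0 1/2 0; 0 0 1]
T2·T1 = [3/2 0 -3; 0 1/2 -3; 0 0 1]
T3·…·T1 = [-3 0 6; 0 3/4 -9/2; 0 0 1]
T4·…·T1 = [-3 0 6; 3 3/4 -21/2; 0 0 1]
T5·…·T1 = [-9/2 0 9; -9 -9/4 63/2; 0 0 1]

T = [-9/2 0 9; -9 -9/4 63/2; 0 0 1]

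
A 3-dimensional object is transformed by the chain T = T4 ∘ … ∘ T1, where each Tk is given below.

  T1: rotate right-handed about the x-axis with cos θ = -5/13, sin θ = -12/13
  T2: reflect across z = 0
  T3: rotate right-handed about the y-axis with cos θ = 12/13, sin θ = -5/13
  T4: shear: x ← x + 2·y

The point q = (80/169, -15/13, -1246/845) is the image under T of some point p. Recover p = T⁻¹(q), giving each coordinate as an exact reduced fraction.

p = (2, -9/5, -2)

T1 = [1 0 0 0; 0 -5/13 12/13 0; 0 -12/13 -5/13 0; 0 0 0 1]
T2·T1 = [1 0 0 0; 0 -5/13 12/13 0; 0 12/13 5/13 0; 0 0 0 1]
T3·…·T1 = [12/13 -60/169 -25/169 0; 0 -5/13 12/13 0; 5/13 144/169 60/169 0; 0 0 0 1]
T4·…·T1 = [12/13 -190/169 287/169 0; 0 -5/13 12/13 0; 5/13 144/169 60/169 0; 0 0 0 1]
det M = -1; M⁻¹ = [12/13 -24/13 5/13 0; -60/169 55/169 144/169 0; -25/169 206/169 60/169 0; 0 0 0 1]
M⁻¹ · (80/169, -15/13, -1246/845)ᵀ = (2, -9/5, -2)ᵀ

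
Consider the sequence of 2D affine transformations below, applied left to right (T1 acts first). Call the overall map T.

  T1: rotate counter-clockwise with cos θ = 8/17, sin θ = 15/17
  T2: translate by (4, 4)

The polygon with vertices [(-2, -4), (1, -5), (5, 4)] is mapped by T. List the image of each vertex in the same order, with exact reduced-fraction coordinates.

T1 rotate counter-clockwise with cos θ = 8/17, sin θ = 15/17: (-2, -4) → (44/17, -62/17); (1, -5) → (83/17, -25/17); (5, 4) → (-20/17, 107/17)
T2 translate by (4, 4): (44/17, -62/17) → (112/17, 6/17); (83/17, -25/17) → (151/17, 43/17); (-20/17, 107/17) → (48/17, 175/17)

image vertices: (112/17, 6/17), (151/17, 43/17), (48/17, 175/17)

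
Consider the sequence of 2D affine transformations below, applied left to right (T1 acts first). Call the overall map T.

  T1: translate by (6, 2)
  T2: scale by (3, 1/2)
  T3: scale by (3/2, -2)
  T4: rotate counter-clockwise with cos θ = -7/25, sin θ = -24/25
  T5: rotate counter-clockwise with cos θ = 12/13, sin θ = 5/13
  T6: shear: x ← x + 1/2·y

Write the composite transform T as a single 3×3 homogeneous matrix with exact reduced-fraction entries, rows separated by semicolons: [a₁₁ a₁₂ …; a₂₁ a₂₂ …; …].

T = [-2259/1300 -341/325 -8141/650; -2907/650 -36/325 -8793/325; 0 0 1]

T1 = [1 0 6; 0 1 2; 0 0 1]
T2·T1 = [3 0 18; 0 1/2 1; 0 0 1]
T3·…·T1 = [9/2 0 27; 0 -1 -2; 0 0 1]
T4·…·T1 = [-63/50 -24/25 -237/25; -108/25 7/25 -634/25; 0 0 1]
T5·…·T1 = [162/325 -323/325 326/325; -2907/650 -36/325 -8793/325; 0 0 1]
T6·…·T1 = [-2259/1300 -341/325 -8141/650; -2907/650 -36/325 -8793/325; 0 0 1]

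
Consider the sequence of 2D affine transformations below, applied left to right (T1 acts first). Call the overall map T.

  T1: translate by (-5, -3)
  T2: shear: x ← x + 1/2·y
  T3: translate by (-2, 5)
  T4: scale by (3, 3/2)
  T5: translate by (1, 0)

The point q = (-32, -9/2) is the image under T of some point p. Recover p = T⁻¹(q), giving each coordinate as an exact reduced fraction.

T1 = [1 0 -5; 0 1 -3; 0 0 1]
T2·T1 = [1 1/2 -13/2; 0 1 -3; 0 0 1]
T3·…·T1 = [1 1/2 -17/2; 0 1 2; 0 0 1]
T4·…·T1 = [3 3/2 -51/2; 0 3/2 3; 0 0 1]
T5·…·T1 = [3 3/2 -49/2; 0 3/2 3; 0 0 1]
det M = 9/2; M⁻¹ = [1/3 -1/3 55/6; 0 2/3 -2; 0 0 1]
M⁻¹ · (-32, -9/2)ᵀ = (0, -5)ᵀ

p = (0, -5)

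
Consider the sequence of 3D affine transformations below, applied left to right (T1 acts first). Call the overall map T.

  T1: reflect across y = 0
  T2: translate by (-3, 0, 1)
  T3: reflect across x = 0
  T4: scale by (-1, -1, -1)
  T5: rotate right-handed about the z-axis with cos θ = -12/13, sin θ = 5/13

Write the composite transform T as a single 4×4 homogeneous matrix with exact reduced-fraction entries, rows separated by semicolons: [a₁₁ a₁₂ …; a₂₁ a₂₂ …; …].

T1 = [1 0 0 0; 0 -1 0 0; 0 0 1 0; 0 0 0 1]
T2·T1 = [1 0 0 -3; 0 -1 0 0; 0 0 1 1; 0 0 0 1]
T3·…·T1 = [-1 0 0 3; 0 -1 0 0; 0 0 1 1; 0 0 0 1]
T4·…·T1 = [1 0 0 -3; 0 1 0 0; 0 0 -1 -1; 0 0 0 1]
T5·…·T1 = [-12/13 -5/13 0 36/13; 5/13 -12/13 0 -15/13; 0 0 -1 -1; 0 0 0 1]

T = [-12/13 -5/13 0 36/13; 5/13 -12/13 0 -15/13; 0 0 -1 -1; 0 0 0 1]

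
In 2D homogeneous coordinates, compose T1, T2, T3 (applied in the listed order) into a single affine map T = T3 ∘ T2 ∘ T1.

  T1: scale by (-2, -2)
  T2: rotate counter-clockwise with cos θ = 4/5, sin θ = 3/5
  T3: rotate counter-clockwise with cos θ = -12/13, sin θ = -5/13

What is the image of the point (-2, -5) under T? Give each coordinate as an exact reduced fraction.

T1 scale by (-2, -2): (-2, -5) → (4, 10)
T2 rotate counter-clockwise with cos θ = 4/5, sin θ = 3/5: (4, 10) → (-14/5, 52/5)
T3 rotate counter-clockwise with cos θ = -12/13, sin θ = -5/13: (-14/5, 52/5) → (428/65, -554/65)

T(p) = (428/65, -554/65)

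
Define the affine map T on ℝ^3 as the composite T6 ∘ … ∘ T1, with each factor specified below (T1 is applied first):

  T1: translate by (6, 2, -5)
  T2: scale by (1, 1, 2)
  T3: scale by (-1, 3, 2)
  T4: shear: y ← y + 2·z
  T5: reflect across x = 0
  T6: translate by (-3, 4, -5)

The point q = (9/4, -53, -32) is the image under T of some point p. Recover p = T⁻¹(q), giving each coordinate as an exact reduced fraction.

T1 = [1 0 0 6; 0 1 0 2; 0 0 1 -5; 0 0 0 1]
T2·T1 = [1 0 0 6; 0 1 0 2; 0 0 2 -10; 0 0 0 1]
T3·…·T1 = [-1 0 0 -6; 0 3 0 6; 0 0 4 -20; 0 0 0 1]
T4·…·T1 = [-1 0 0 -6; 0 3 8 -34; 0 0 4 -20; 0 0 0 1]
T5·…·T1 = [1 0 0 6; 0 3 8 -34; 0 0 4 -20; 0 0 0 1]
T6·…·T1 = [1 0 0 3; 0 3 8 -30; 0 0 4 -25; 0 0 0 1]
det M = 12; M⁻¹ = [1 0 0 -3; 0 1/3 -2/3 -20/3; 0 0 1/4 25/4; 0 0 0 1]
M⁻¹ · (9/4, -53, -32)ᵀ = (-3/4, -3, -7/4)ᵀ

p = (-3/4, -3, -7/4)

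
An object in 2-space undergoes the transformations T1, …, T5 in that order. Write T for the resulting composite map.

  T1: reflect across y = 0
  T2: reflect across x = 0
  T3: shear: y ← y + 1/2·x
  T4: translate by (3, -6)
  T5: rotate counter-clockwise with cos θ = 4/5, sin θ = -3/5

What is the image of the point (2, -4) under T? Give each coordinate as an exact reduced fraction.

T1 reflect across y = 0: (2, -4) → (2, 4)
T2 reflect across x = 0: (2, 4) → (-2, 4)
T3 shear: y ← y + 1/2·x: (-2, 4) → (-2, 3)
T4 translate by (3, -6): (-2, 3) → (1, -3)
T5 rotate counter-clockwise with cos θ = 4/5, sin θ = -3/5: (1, -3) → (-1, -3)

T(p) = (-1, -3)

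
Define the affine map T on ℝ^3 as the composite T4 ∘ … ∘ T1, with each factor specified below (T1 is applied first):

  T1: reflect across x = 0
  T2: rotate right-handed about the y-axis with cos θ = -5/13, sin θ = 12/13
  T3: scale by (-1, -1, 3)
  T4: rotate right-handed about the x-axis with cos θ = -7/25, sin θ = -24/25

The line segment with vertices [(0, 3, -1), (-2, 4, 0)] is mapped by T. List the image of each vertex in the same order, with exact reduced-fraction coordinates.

image vertices: (12/13, 633/325, 831/325), (10/13, -1364/325, 1752/325)

T1 reflect across x = 0: (0, 3, -1) → (0, 3, -1); (-2, 4, 0) → (2, 4, 0)
T2 rotate right-handed about the y-axis with cos θ = -5/13, sin θ = 12/13: (0, 3, -1) → (-12/13, 3, 5/13); (2, 4, 0) → (-10/13, 4, -24/13)
T3 scale by (-1, -1, 3): (-12/13, 3, 5/13) → (12/13, -3, 15/13); (-10/13, 4, -24/13) → (10/13, -4, -72/13)
T4 rotate right-handed about the x-axis with cos θ = -7/25, sin θ = -24/25: (12/13, -3, 15/13) → (12/13, 633/325, 831/325); (10/13, -4, -72/13) → (10/13, -1364/325, 1752/325)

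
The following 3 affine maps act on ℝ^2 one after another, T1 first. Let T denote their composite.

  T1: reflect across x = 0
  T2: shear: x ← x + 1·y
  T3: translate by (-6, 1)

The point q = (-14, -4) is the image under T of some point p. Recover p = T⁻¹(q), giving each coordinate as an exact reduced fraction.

p = (3, -5)

T1 = [-1 0 0; 0 1 0; 0 0 1]
T2·T1 = [-1 1 0; 0 1 0; 0 0 1]
T3·…·T1 = [-1 1 -6; 0 1 1; 0 0 1]
det M = -1; M⁻¹ = [-1 1 -7; 0 1 -1; 0 0 1]
M⁻¹ · (-14, -4)ᵀ = (3, -5)ᵀ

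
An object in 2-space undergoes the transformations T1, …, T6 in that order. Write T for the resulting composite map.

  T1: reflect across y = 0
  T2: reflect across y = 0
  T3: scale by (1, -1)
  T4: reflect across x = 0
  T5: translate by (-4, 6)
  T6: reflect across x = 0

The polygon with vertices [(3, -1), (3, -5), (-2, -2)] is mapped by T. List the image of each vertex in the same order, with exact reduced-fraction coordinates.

T1 reflect across y = 0: (3, -1) → (3, 1); (3, -5) → (3, 5); (-2, -2) → (-2, 2)
T2 reflect across y = 0: (3, 1) → (3, -1); (3, 5) → (3, -5); (-2, 2) → (-2, -2)
T3 scale by (1, -1): (3, -1) → (3, 1); (3, -5) → (3, 5); (-2, -2) → (-2, 2)
T4 reflect across x = 0: (3, 1) → (-3, 1); (3, 5) → (-3, 5); (-2, 2) → (2, 2)
T5 translate by (-4, 6): (-3, 1) → (-7, 7); (-3, 5) → (-7, 11); (2, 2) → (-2, 8)
T6 reflect across x = 0: (-7, 7) → (7, 7); (-7, 11) → (7, 11); (-2, 8) → (2, 8)

image vertices: (7, 7), (7, 11), (2, 8)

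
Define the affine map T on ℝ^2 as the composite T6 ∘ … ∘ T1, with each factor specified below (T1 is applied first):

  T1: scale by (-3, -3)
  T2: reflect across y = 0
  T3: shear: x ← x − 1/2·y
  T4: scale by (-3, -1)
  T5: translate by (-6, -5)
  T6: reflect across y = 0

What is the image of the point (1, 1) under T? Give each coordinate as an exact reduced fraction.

T1 scale by (-3, -3): (1, 1) → (-3, -3)
T2 reflect across y = 0: (-3, -3) → (-3, 3)
T3 shear: x ← x − 1/2·y: (-3, 3) → (-9/2, 3)
T4 scale by (-3, -1): (-9/2, 3) → (27/2, -3)
T5 translate by (-6, -5): (27/2, -3) → (15/2, -8)
T6 reflect across y = 0: (15/2, -8) → (15/2, 8)

T(p) = (15/2, 8)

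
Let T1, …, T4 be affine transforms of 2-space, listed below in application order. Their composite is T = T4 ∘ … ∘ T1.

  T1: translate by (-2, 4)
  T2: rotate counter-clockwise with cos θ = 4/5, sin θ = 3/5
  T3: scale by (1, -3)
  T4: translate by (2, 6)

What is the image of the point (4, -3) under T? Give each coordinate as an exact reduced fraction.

T1 translate by (-2, 4): (4, -3) → (2, 1)
T2 rotate counter-clockwise with cos θ = 4/5, sin θ = 3/5: (2, 1) → (1, 2)
T3 scale by (1, -3): (1, 2) → (1, -6)
T4 translate by (2, 6): (1, -6) → (3, 0)

T(p) = (3, 0)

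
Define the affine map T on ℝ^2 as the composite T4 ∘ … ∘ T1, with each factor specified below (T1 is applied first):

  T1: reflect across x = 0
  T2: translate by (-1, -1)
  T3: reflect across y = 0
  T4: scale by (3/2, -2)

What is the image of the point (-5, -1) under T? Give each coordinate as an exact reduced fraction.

T1 reflect across x = 0: (-5, -1) → (5, -1)
T2 translate by (-1, -1): (5, -1) → (4, -2)
T3 reflect across y = 0: (4, -2) → (4, 2)
T4 scale by (3/2, -2): (4, 2) → (6, -4)

T(p) = (6, -4)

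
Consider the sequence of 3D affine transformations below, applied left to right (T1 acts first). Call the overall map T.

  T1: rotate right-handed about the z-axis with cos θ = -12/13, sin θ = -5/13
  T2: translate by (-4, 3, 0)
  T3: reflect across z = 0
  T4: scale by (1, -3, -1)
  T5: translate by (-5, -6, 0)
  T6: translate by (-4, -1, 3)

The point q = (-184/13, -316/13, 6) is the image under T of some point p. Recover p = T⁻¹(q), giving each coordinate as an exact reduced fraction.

T1 = [-12/13 5/13 0 0; -5/13 -12/13 0 0; 0 0 1 0; 0 0 0 1]
T2·T1 = [-12/13 5/13 0 -4; -5/13 -12/13 0 3; 0 0 1 0; 0 0 0 1]
T3·…·T1 = [-12/13 5/13 0 -4; -5/13 -12/13 0 3; 0 0 -1 0; 0 0 0 1]
T4·…·T1 = [-12/13 5/13 0 -4; 15/13 36/13 0 -9; 0 0 1 0; 0 0 0 1]
T5·…·T1 = [-12/13 5/13 0 -9; 15/13 36/13 0 -15; 0 0 1 0; 0 0 0 1]
T6·…·T1 = [-12/13 5/13 0 -13; 15/13 36/13 0 -16; 0 0 1 3; 0 0 0 1]
det M = -3; M⁻¹ = [-12/13 5/39 0 -388/39; 5/13 4/13 0 129/13; 0 0 1 -3; 0 0 0 1]
M⁻¹ · (-184/13, -316/13, 6)ᵀ = (0, -3, 3)ᵀ

p = (0, -3, 3)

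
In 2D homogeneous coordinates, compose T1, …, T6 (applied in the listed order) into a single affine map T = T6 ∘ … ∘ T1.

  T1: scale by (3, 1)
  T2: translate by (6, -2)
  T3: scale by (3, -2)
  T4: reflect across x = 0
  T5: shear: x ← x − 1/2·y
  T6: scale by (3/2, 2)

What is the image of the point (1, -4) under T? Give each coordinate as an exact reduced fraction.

T1 scale by (3, 1): (1, -4) → (3, -4)
T2 translate by (6, -2): (3, -4) → (9, -6)
T3 scale by (3, -2): (9, -6) → (27, 12)
T4 reflect across x = 0: (27, 12) → (-27, 12)
T5 shear: x ← x − 1/2·y: (-27, 12) → (-33, 12)
T6 scale by (3/2, 2): (-33, 12) → (-99/2, 24)

T(p) = (-99/2, 24)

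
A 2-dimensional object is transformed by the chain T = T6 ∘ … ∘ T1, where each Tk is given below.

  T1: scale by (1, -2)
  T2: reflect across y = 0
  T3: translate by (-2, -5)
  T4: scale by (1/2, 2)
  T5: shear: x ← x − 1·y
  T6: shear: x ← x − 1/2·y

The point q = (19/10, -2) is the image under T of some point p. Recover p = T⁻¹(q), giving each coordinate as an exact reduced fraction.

T1 = [1 0 0; 0 -2 0; 0 0 1]
T2·T1 = [1 0 0; 0 2 0; 0 0 1]
T3·…·T1 = [1 0 -2; 0 2 -5; 0 0 1]
T4·…·T1 = [1/2 0 -1; 0 4 -10; 0 0 1]
T5·…·T1 = [1/2 -4 9; 0 4 -10; 0 0 1]
T6·…·T1 = [1/2 -6 14; 0 4 -10; 0 0 1]
det M = 2; M⁻¹ = [2 3 2; 0 1/4 5/2; 0 0 1]
M⁻¹ · (19/10, -2)ᵀ = (-1/5, 2)ᵀ

p = (-1/5, 2)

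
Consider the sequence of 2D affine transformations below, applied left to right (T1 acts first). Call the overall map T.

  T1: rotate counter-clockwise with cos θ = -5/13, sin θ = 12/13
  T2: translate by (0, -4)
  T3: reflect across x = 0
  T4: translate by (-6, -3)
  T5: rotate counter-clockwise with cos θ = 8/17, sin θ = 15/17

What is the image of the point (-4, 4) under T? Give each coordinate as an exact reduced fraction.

T(p) = (1985/221, -2022/221)

T1 rotate counter-clockwise with cos θ = -5/13, sin θ = 12/13: (-4, 4) → (-28/13, -68/13)
T2 translate by (0, -4): (-28/13, -68/13) → (-28/13, -120/13)
T3 reflect across x = 0: (-28/13, -120/13) → (28/13, -120/13)
T4 translate by (-6, -3): (28/13, -120/13) → (-50/13, -159/13)
T5 rotate counter-clockwise with cos θ = 8/17, sin θ = 15/17: (-50/13, -159/13) → (1985/221, -2022/221)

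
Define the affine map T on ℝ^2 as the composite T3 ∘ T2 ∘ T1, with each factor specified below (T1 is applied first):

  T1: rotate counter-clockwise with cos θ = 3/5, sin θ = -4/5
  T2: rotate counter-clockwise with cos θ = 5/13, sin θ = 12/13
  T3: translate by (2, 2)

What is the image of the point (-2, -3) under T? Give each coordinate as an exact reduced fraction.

T(p) = (4/5, -7/5)

T1 rotate counter-clockwise with cos θ = 3/5, sin θ = -4/5: (-2, -3) → (-18/5, -1/5)
T2 rotate counter-clockwise with cos θ = 5/13, sin θ = 12/13: (-18/5, -1/5) → (-6/5, -17/5)
T3 translate by (2, 2): (-6/5, -17/5) → (4/5, -7/5)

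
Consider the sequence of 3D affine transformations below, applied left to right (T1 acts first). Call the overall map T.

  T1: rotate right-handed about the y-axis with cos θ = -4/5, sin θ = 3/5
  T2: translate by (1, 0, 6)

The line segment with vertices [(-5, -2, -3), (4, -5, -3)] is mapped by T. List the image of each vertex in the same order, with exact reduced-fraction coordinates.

image vertices: (16/5, -2, 57/5), (-4, -5, 6)

T1 rotate right-handed about the y-axis with cos θ = -4/5, sin θ = 3/5: (-5, -2, -3) → (11/5, -2, 27/5); (4, -5, -3) → (-5, -5, 0)
T2 translate by (1, 0, 6): (11/5, -2, 27/5) → (16/5, -2, 57/5); (-5, -5, 0) → (-4, -5, 6)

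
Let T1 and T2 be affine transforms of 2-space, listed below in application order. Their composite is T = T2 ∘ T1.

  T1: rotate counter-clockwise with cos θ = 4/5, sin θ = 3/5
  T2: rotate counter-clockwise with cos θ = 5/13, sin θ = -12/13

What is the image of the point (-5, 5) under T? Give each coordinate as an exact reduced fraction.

T(p) = (-23/13, 89/13)

T1 rotate counter-clockwise with cos θ = 4/5, sin θ = 3/5: (-5, 5) → (-7, 1)
T2 rotate counter-clockwise with cos θ = 5/13, sin θ = -12/13: (-7, 1) → (-23/13, 89/13)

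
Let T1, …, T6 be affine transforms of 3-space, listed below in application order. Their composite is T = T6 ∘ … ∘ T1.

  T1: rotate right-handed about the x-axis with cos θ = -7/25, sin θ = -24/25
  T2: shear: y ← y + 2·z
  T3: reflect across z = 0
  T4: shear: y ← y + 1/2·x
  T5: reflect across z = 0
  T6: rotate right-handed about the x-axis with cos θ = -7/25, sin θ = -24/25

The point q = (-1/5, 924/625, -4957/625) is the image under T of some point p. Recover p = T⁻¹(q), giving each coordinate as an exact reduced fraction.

p = (-1/5, -7/2, -1)

T1 = [1 0 0 0; 0 -7/25 24/25 0; 0 -24/25 -7/25 0; 0 0 0 1]
T2·T1 = [1 0 0 0; 0 -11/5 2/5 0; 0 -24/25 -7/25 0; 0 0 0 1]
T3·…·T1 = [1 0 0 0; 0 -11/5 2/5 0; 0 24/25 7/25 0; 0 0 0 1]
T4·…·T1 = [1 0 0 0; 1/2 -11/5 2/5 0; 0 24/25 7/25 0; 0 0 0 1]
T5·…·T1 = [1 0 0 0; 1/2 -11/5 2/5 0; 0 -24/25 -7/25 0; 0 0 0 1]
T6·…·T1 = [1 0 0 0; -7/50 -191/625 -238/625 0; -12/25 1488/625 -191/625 0; 0 0 0 1]
det M = 1; M⁻¹ = [1 0 0 0; 7/50 -191/625 238/625 0; -12/25 -1488/625 -191/625 0; 0 0 0 1]
M⁻¹ · (-1/5, 924/625, -4957/625)ᵀ = (-1/5, -7/2, -1)ᵀ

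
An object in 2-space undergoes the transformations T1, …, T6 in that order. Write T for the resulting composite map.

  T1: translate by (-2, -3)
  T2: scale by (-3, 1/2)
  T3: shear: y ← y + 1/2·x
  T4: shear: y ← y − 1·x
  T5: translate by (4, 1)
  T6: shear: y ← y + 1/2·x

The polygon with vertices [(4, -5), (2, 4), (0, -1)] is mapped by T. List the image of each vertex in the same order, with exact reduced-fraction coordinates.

image vertices: (-2, -1), (4, 7/2), (10, 1)

T1 translate by (-2, -3): (4, -5) → (2, -8); (2, 4) → (0, 1); (0, -1) → (-2, -4)
T2 scale by (-3, 1/2): (2, -8) → (-6, -4); (0, 1) → (0, 1/2); (-2, -4) → (6, -2)
T3 shear: y ← y + 1/2·x: (-6, -4) → (-6, -7); (0, 1/2) → (0, 1/2); (6, -2) → (6, 1)
T4 shear: y ← y − 1·x: (-6, -7) → (-6, -1); (0, 1/2) → (0, 1/2); (6, 1) → (6, -5)
T5 translate by (4, 1): (-6, -1) → (-2, 0); (0, 1/2) → (4, 3/2); (6, -5) → (10, -4)
T6 shear: y ← y + 1/2·x: (-2, 0) → (-2, -1); (4, 3/2) → (4, 7/2); (10, -4) → (10, 1)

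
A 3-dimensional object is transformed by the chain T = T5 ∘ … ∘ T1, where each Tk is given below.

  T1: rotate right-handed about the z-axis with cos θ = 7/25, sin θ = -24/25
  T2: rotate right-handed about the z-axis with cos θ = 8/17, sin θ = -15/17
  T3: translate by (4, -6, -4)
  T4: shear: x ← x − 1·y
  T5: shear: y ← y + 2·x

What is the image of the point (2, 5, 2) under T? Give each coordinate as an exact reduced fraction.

T(p) = (7241/425, 9818/425, -2)

T1 rotate right-handed about the z-axis with cos θ = 7/25, sin θ = -24/25: (2, 5, 2) → (134/25, -13/25, 2)
T2 rotate right-handed about the z-axis with cos θ = 8/17, sin θ = -15/17: (134/25, -13/25, 2) → (877/425, -2114/425, 2)
T3 translate by (4, -6, -4): (877/425, -2114/425, 2) → (2577/425, -4664/425, -2)
T4 shear: x ← x − 1·y: (2577/425, -4664/425, -2) → (7241/425, -4664/425, -2)
T5 shear: y ← y + 2·x: (7241/425, -4664/425, -2) → (7241/425, 9818/425, -2)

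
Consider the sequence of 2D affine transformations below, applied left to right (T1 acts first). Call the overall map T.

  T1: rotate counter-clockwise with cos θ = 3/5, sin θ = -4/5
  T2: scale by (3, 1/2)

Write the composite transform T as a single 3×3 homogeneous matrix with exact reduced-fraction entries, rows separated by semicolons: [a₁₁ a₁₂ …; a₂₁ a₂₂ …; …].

T = [9/5 12/5 0; -2/5 3/10 0; 0 0 1]

T1 = [3/5 4/5 0; -4/5 3/5 0; 0 0 1]
T2·T1 = [9/5 12/5 0; -2/5 3/10 0; 0 0 1]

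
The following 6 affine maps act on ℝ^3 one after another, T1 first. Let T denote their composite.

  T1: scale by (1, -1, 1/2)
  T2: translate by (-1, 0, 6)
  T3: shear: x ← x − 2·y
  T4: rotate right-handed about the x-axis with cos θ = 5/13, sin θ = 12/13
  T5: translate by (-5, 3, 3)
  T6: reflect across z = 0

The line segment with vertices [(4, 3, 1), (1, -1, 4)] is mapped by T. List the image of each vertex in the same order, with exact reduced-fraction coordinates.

image vertices: (4, -54/13, -71/26), (-7, -4, -7)

T1 scale by (1, -1, 1/2): (4, 3, 1) → (4, -3, 1/2); (1, -1, 4) → (1, 1, 2)
T2 translate by (-1, 0, 6): (4, -3, 1/2) → (3, -3, 13/2); (1, 1, 2) → (0, 1, 8)
T3 shear: x ← x − 2·y: (3, -3, 13/2) → (9, -3, 13/2); (0, 1, 8) → (-2, 1, 8)
T4 rotate right-handed about the x-axis with cos θ = 5/13, sin θ = 12/13: (9, -3, 13/2) → (9, -93/13, -7/26); (-2, 1, 8) → (-2, -7, 4)
T5 translate by (-5, 3, 3): (9, -93/13, -7/26) → (4, -54/13, 71/26); (-2, -7, 4) → (-7, -4, 7)
T6 reflect across z = 0: (4, -54/13, 71/26) → (4, -54/13, -71/26); (-7, -4, 7) → (-7, -4, -7)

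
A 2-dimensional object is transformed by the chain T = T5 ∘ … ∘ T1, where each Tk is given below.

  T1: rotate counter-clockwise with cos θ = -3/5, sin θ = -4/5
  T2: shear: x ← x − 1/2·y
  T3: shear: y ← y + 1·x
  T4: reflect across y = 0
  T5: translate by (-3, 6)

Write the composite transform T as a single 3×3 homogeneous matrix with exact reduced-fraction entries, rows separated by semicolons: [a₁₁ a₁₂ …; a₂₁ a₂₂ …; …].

T1 = [-3/5 4/5 0; -4/5 -3/5 0; 0 0 1]
T2·T1 = [-1/5 11/10 0; -4/5 -3/5 0; 0 0 1]
T3·…·T1 = [-1/5 11/10 0; -1 1/2 0; 0 0 1]
T4·…·T1 = [-1/5 11/10 0; 1 -1/2 0; 0 0 1]
T5·…·T1 = [-1/5 11/10 -3; 1 -1/2 6; 0 0 1]

T = [-1/5 11/10 -3; 1 -1/2 6; 0 0 1]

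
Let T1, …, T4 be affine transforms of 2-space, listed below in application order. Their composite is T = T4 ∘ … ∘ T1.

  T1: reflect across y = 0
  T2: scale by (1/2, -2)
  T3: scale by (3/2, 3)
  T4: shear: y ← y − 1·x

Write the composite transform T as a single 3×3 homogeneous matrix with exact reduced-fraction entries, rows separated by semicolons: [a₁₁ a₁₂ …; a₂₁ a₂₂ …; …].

T = [3/4 0 0; -3/4 6 0; 0 0 1]

T1 = [1 0 0; 0 -1 0; 0 0 1]
T2·T1 = [1/2 0 0; 0 2 0; 0 0 1]
T3·…·T1 = [3/4 0 0; 0 6 0; 0 0 1]
T4·…·T1 = [3/4 0 0; -3/4 6 0; 0 0 1]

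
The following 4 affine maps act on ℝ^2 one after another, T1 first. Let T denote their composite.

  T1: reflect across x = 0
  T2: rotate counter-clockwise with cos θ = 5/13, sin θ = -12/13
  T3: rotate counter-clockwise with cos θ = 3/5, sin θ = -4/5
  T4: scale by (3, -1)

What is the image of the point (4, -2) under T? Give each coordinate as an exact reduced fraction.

T(p) = (12/13, -58/13)

T1 reflect across x = 0: (4, -2) → (-4, -2)
T2 rotate counter-clockwise with cos θ = 5/13, sin θ = -12/13: (-4, -2) → (-44/13, 38/13)
T3 rotate counter-clockwise with cos θ = 3/5, sin θ = -4/5: (-44/13, 38/13) → (4/13, 58/13)
T4 scale by (3, -1): (4/13, 58/13) → (12/13, -58/13)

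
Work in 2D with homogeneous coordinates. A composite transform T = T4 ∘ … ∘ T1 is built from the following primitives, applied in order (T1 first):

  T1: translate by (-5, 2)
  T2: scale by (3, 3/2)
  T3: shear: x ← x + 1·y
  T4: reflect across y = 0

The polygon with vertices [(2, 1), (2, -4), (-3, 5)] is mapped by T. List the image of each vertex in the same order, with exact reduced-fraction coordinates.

T1 translate by (-5, 2): (2, 1) → (-3, 3); (2, -4) → (-3, -2); (-3, 5) → (-8, 7)
T2 scale by (3, 3/2): (-3, 3) → (-9, 9/2); (-3, -2) → (-9, -3); (-8, 7) → (-24, 21/2)
T3 shear: x ← x + 1·y: (-9, 9/2) → (-9/2, 9/2); (-9, -3) → (-12, -3); (-24, 21/2) → (-27/2, 21/2)
T4 reflect across y = 0: (-9/2, 9/2) → (-9/2, -9/2); (-12, -3) → (-12, 3); (-27/2, 21/2) → (-27/2, -21/2)

image vertices: (-9/2, -9/2), (-12, 3), (-27/2, -21/2)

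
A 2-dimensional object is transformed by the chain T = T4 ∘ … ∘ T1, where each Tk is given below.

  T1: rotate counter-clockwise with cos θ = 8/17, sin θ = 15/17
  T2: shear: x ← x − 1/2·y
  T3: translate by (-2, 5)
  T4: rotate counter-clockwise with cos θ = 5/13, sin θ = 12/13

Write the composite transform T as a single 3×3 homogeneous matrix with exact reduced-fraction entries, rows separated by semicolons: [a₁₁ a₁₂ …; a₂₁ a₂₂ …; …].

T = [-355/442 -191/221 -70/13; 81/221 -188/221 1/13; 0 0 1]

T1 = [8/17 -15/17 0; 15/17 8/17 0; 0 0 1]
T2·T1 = [1/34 -19/17 0; 15/17 8/17 0; 0 0 1]
T3·…·T1 = [1/34 -19/17 -2; 15/17 8/17 5; 0 0 1]
T4·…·T1 = [-355/442 -191/221 -70/13; 81/221 -188/221 1/13; 0 0 1]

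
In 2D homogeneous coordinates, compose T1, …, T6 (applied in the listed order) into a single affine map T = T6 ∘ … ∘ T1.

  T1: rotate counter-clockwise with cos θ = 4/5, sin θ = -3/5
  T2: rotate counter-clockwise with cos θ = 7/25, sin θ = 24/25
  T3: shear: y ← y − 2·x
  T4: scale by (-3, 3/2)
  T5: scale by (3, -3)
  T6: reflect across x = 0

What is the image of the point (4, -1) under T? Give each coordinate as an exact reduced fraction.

T(p) = (171/5, 27)

T1 rotate counter-clockwise with cos θ = 4/5, sin θ = -3/5: (4, -1) → (13/5, -16/5)
T2 rotate counter-clockwise with cos θ = 7/25, sin θ = 24/25: (13/5, -16/5) → (19/5, 8/5)
T3 shear: y ← y − 2·x: (19/5, 8/5) → (19/5, -6)
T4 scale by (-3, 3/2): (19/5, -6) → (-57/5, -9)
T5 scale by (3, -3): (-57/5, -9) → (-171/5, 27)
T6 reflect across x = 0: (-171/5, 27) → (171/5, 27)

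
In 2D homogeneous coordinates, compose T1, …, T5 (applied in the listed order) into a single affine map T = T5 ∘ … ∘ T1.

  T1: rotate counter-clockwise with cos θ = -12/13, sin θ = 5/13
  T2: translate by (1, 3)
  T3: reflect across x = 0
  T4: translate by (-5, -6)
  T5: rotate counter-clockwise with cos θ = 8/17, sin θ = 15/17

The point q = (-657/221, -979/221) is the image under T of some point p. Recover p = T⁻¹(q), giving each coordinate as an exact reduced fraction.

T1 = [-12/13 -5/13 0; 5/13 -12/13 0; 0 0 1]
T2·T1 = [-12/13 -5/13 1; 5/13 -12/13 3; 0 0 1]
T3·…·T1 = [12/13 5/13 -1; 5/13 -12/13 3; 0 0 1]
T4·…·T1 = [12/13 5/13 -6; 5/13 -12/13 -3; 0 0 1]
T5·…·T1 = [21/221 220/221 -3/17; 220/221 -21/221 -114/17; 0 0 1]
det M = -1; M⁻¹ = [21/221 220/221 87/13; 220/221 -21/221 -6/13; 0 0 1]
M⁻¹ · (-657/221, -979/221)ᵀ = (2, -3)ᵀ

p = (2, -3)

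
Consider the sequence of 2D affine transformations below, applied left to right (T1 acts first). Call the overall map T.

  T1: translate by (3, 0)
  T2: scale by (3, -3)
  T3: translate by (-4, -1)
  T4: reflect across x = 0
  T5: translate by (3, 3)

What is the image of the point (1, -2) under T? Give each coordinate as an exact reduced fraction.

T1 translate by (3, 0): (1, -2) → (4, -2)
T2 scale by (3, -3): (4, -2) → (12, 6)
T3 translate by (-4, -1): (12, 6) → (8, 5)
T4 reflect across x = 0: (8, 5) → (-8, 5)
T5 translate by (3, 3): (-8, 5) → (-5, 8)

T(p) = (-5, 8)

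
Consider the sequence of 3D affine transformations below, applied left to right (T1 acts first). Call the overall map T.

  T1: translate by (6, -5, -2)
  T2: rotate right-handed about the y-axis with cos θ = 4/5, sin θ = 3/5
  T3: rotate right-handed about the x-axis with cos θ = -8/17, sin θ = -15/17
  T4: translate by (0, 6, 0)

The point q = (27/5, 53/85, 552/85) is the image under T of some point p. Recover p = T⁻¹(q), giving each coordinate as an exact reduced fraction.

T1 = [1 0 0 6; 0 1 0 -5; 0 0 1 -2; 0 0 0 1]
T2·T1 = [4/5 0 3/5 18/5; 0 1 0 -5; -3/5 0 4/5 -26/5; 0 0 0 1]
T3·…·T1 = [4/5 0 3/5 18/5; -9/17 -8/17 12/17 -38/17; 24/85 -15/17 -32/85 583/85; 0 0 0 1]
T4·…·T1 = [4/5 0 3/5 18/5; -9/17 -8/17 12/17 64/17; 24/85 -15/17 -32/85 583/85; 0 0 0 1]
det M = 1; M⁻¹ = [4/5 -9/17 24/85 -48/17; 0 -8/17 -15/17 133/17; 3/5 12/17 -32/85 -38/17; 0 0 0 1]
M⁻¹ · (27/5, 53/85, 552/85)ᵀ = (3, 9/5, -1)ᵀ

p = (3, 9/5, -1)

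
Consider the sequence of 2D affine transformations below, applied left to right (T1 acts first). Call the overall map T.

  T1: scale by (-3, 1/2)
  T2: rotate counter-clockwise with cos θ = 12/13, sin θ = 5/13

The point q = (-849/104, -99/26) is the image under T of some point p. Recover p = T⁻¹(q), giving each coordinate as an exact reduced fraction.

p = (3, -3/4)

T1 = [-3 0 0; 0 1/2 0; 0 0 1]
T2·T1 = [-36/13 -5/26 0; -15/13 6/13 0; 0 0 1]
det M = -3/2; M⁻¹ = [-4/13 -5/39 0; -10/13 24/13 0; 0 0 1]
M⁻¹ · (-849/104, -99/26)ᵀ = (3, -3/4)ᵀ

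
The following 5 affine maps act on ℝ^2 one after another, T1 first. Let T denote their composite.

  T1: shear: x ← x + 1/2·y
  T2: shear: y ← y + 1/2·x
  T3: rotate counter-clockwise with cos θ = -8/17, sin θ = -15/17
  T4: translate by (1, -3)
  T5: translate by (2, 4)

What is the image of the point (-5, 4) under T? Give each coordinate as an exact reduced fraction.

T1 shear: x ← x + 1/2·y: (-5, 4) → (-3, 4)
T2 shear: y ← y + 1/2·x: (-3, 4) → (-3, 5/2)
T3 rotate counter-clockwise with cos θ = -8/17, sin θ = -15/17: (-3, 5/2) → (123/34, 25/17)
T4 translate by (1, -3): (123/34, 25/17) → (157/34, -26/17)
T5 translate by (2, 4): (157/34, -26/17) → (225/34, 42/17)

T(p) = (225/34, 42/17)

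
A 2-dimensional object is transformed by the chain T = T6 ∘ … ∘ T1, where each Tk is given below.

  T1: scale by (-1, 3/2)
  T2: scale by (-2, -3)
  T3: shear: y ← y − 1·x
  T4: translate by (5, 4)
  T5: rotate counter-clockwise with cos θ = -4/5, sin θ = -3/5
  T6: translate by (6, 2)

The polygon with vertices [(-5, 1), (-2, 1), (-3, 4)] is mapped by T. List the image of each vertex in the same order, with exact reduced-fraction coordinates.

T1 scale by (-1, 3/2): (-5, 1) → (5, 3/2); (-2, 1) → (2, 3/2); (-3, 4) → (3, 6)
T2 scale by (-2, -3): (5, 3/2) → (-10, -9/2); (2, 3/2) → (-4, -9/2); (3, 6) → (-6, -18)
T3 shear: y ← y − 1·x: (-10, -9/2) → (-10, 11/2); (-4, -9/2) → (-4, -1/2); (-6, -18) → (-6, -12)
T4 translate by (5, 4): (-10, 11/2) → (-5, 19/2); (-4, -1/2) → (1, 7/2); (-6, -12) → (-1, -8)
T5 rotate counter-clockwise with cos θ = -4/5, sin θ = -3/5: (-5, 19/2) → (97/10, -23/5); (1, 7/2) → (13/10, -17/5); (-1, -8) → (-4, 7)
T6 translate by (6, 2): (97/10, -23/5) → (157/10, -13/5); (13/10, -17/5) → (73/10, -7/5); (-4, 7) → (2, 9)

image vertices: (157/10, -13/5), (73/10, -7/5), (2, 9)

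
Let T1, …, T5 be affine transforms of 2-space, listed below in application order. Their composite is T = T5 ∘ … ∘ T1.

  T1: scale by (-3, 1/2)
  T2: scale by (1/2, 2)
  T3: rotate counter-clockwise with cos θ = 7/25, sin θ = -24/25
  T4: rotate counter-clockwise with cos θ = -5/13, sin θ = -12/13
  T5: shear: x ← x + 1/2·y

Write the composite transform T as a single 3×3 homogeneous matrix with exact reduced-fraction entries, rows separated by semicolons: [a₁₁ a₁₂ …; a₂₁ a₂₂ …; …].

T = [183/130 -79/130 0; -54/325 -323/325 0; 0 0 1]

T1 = [-3 0 0; 0 1/2 0; 0 0 1]
T2·T1 = [-3/2 0 0; 0 1 0; 0 0 1]
T3·…·T1 = [-21/50 24/25 0; 36/25 7/25 0; 0 0 1]
T4·…·T1 = [969/650 -36/325 0; -54/325 -323/325 0; 0 0 1]
T5·…·T1 = [183/130 -79/130 0; -54/325 -323/325 0; 0 0 1]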